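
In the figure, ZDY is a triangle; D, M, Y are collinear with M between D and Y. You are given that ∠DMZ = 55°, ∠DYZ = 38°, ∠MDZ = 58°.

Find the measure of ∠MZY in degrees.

1. ∠YMZ = 125°  [linear pair at M on DY]
2. ∠MYZ = 38°  [M on ray YD]
3. ∠MZY = 17°  [△ZMY]

∠MZY = 17°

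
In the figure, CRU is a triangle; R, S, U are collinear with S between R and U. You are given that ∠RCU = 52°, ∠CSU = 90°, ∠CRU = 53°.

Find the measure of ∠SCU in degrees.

∠SCU = 15°

1. ∠CUR = 75°  [△CRU]
2. ∠CUS = 75°  [S on ray UR]
3. ∠SCU = 15°  [△CSU]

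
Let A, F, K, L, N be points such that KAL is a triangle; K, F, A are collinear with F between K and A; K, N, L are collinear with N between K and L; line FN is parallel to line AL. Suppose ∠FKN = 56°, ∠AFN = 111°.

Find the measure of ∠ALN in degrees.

∠ALN = 55°

1. ∠KFN = 69°  [linear pair at F on KA]
2. ∠FNK = 55°  [△KFN]
3. ∠FNL = 125°  [linear pair at N on KL]
4. ∠ALN = 55°  [FN∥AL, co-interior at L–N]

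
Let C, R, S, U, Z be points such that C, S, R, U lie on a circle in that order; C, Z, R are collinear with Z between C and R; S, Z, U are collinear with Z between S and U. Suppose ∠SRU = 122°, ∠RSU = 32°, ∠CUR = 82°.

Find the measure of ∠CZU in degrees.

1. ∠RUS = 26°  [△SRU]
2. ∠RCU = 32°  [same arc RU]
3. ∠CRU = 66°  [△CRU]
4. ∠RZU = 88°  [△RZU]
5. ∠CZU = 92°  [linear pair at Z on CR]

∠CZU = 92°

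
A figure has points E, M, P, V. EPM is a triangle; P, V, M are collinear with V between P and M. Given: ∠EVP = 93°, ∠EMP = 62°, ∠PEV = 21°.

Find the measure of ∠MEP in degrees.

∠MEP = 52°

1. ∠EPV = 66°  [△EPV]
2. ∠EPM = 66°  [V on ray PM]
3. ∠MEP = 52°  [△EPM]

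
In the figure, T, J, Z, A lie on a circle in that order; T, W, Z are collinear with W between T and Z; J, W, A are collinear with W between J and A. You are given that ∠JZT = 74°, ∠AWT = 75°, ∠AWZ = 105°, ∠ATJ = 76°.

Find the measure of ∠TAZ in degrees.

1. ∠JAT = 74°  [same arc TJ]
2. ∠ATZ = 31°  [△TWA]
3. ∠AJT = 30°  [△TJA]
4. ∠AZT = 30°  [same arc TA]
5. ∠TAZ = 119°  [△TZA]

∠TAZ = 119°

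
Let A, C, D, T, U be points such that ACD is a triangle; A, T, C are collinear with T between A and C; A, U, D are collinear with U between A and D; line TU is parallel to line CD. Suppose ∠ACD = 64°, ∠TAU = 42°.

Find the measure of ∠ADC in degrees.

1. ∠ATU = 64°  [TU∥CD, corresponding at T]
2. ∠AUT = 74°  [△ATU]
3. ∠ADC = 74°  [TU∥CD, corresponding at U]

∠ADC = 74°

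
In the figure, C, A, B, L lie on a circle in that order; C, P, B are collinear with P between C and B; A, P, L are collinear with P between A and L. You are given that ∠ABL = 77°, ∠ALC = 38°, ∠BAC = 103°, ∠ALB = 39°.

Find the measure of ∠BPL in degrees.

∠BPL = 102°

1. ∠ACL = 103°  [cyclic CABL, opposite ∠C+∠B]
2. ∠CAL = 39°  [△CAL]
3. ∠CBL = 39°  [same arc CL]
4. ∠BPL = 102°  [△BPL]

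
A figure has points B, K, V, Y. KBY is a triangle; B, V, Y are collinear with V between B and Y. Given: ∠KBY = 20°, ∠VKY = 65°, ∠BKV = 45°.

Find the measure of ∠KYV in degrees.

∠KYV = 50°

1. ∠KBV = 20°  [V on ray BY]
2. ∠BVK = 115°  [△KBV]
3. ∠KVY = 65°  [linear pair at V on BY]
4. ∠KYV = 50°  [△KVY]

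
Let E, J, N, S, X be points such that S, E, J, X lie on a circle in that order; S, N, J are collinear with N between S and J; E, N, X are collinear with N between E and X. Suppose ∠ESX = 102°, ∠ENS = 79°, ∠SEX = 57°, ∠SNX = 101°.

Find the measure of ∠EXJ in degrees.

1. ∠JNX = 79°  [vertical angles at N]
2. ∠SJX = 57°  [same arc SX]
3. ∠EXJ = 44°  [△JNX]

∠EXJ = 44°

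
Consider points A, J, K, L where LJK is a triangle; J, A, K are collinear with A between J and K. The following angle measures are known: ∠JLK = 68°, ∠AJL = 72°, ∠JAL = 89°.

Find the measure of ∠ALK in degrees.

1. ∠KJL = 72°  [A on ray JK]
2. ∠KAL = 91°  [linear pair at A on JK]
3. ∠JKL = 40°  [△LJK]
4. ∠AKL = 40°  [A on ray KJ]
5. ∠ALK = 49°  [△LAK]

∠ALK = 49°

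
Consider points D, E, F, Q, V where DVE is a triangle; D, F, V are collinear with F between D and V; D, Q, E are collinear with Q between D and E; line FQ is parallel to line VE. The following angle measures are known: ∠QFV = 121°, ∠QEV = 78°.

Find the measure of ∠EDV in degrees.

1. ∠DFQ = 59°  [linear pair at F on DV]
2. ∠DEV = 78°  [Q on ray ED]
3. ∠DVE = 59°  [FQ∥VE, corresponding at F]
4. ∠EDV = 43°  [△DVE]

∠EDV = 43°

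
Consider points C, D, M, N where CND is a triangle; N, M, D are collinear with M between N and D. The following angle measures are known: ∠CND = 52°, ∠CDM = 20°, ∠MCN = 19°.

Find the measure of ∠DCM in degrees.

1. ∠CNM = 52°  [M on ray ND]
2. ∠CMN = 109°  [△CNM]
3. ∠CMD = 71°  [linear pair at M on ND]
4. ∠DCM = 89°  [△CMD]

∠DCM = 89°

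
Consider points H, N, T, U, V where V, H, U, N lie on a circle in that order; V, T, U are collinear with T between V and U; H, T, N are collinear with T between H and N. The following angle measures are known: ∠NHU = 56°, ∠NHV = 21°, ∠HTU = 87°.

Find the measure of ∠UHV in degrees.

1. ∠NVU = 56°  [same arc UN]
2. ∠NUV = 21°  [same arc VN]
3. ∠UNV = 103°  [△VUN]
4. ∠UHV = 77°  [cyclic VHUN, opposite ∠H+∠N]

∠UHV = 77°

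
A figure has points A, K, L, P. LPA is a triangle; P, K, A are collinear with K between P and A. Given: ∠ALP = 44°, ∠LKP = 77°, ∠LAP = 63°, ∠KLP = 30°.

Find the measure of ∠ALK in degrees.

∠ALK = 14°

1. ∠AKL = 103°  [linear pair at K on PA]
2. ∠KAL = 63°  [K on ray AP]
3. ∠ALK = 14°  [△LKA]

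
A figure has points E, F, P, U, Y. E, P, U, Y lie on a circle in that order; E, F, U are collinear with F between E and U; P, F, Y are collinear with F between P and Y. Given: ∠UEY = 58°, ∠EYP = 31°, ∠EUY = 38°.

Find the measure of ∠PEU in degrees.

∠PEU = 53°

1. ∠EYU = 84°  [△EUY]
2. ∠EUP = 31°  [same arc EP]
3. ∠EPU = 96°  [cyclic EPUY, opposite ∠P+∠Y]
4. ∠PEU = 53°  [△EPU]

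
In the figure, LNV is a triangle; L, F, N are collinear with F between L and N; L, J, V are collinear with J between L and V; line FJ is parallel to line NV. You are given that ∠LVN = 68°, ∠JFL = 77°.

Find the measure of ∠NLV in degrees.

1. ∠FJL = 68°  [FJ∥NV, corresponding at J]
2. ∠FLJ = 35°  [△LFJ]
3. ∠NLV = 35°  [F on LN, J on LV]

∠NLV = 35°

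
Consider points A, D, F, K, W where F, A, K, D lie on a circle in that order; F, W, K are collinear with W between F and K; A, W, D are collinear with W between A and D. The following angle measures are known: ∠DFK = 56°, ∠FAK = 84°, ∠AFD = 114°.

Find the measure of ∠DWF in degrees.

1. ∠DAK = 56°  [same arc KD]
2. ∠FDK = 96°  [cyclic FAKD, opposite ∠A+∠D]
3. ∠AKD = 66°  [cyclic FAKD, opposite ∠F+∠K]
4. ∠ADK = 58°  [△AKD]
5. ∠DKF = 28°  [△FKD]
6. ∠DWK = 94°  [△KWD]
7. ∠DWF = 86°  [linear pair at W on FK]

∠DWF = 86°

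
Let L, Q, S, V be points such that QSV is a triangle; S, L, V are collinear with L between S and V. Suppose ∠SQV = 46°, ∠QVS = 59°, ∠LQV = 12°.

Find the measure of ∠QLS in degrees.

∠QLS = 71°

1. ∠LVQ = 59°  [L on ray VS]
2. ∠QLV = 109°  [△QLV]
3. ∠QLS = 71°  [linear pair at L on SV]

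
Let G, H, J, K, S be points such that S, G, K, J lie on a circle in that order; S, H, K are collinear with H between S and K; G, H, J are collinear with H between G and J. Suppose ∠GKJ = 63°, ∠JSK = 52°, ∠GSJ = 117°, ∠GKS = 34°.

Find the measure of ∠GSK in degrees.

1. ∠JGK = 52°  [same arc KJ]
2. ∠GJK = 65°  [△GKJ]
3. ∠GSK = 65°  [same arc GK]

∠GSK = 65°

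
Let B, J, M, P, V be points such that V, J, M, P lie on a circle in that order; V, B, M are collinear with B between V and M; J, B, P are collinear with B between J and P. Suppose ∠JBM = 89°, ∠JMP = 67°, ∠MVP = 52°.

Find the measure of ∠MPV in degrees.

∠MPV = 100°

1. ∠PBV = 89°  [vertical angles at B]
2. ∠MJP = 52°  [same arc MP]
3. ∠MBP = 91°  [linear pair at B on VM]
4. ∠JPM = 61°  [△JMP]
5. ∠PMV = 28°  [△MBP]
6. ∠MPV = 100°  [△VMP]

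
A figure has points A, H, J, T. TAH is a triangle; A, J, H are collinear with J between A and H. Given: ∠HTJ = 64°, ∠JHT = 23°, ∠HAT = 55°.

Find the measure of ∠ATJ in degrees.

1. ∠HJT = 93°  [△TJH]
2. ∠JAT = 55°  [J on ray AH]
3. ∠AJT = 87°  [linear pair at J on AH]
4. ∠ATJ = 38°  [△TAJ]

∠ATJ = 38°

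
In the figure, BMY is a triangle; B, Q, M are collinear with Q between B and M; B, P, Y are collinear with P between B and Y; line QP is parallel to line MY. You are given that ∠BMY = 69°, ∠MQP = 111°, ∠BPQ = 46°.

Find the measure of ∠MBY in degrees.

1. ∠BQP = 69°  [QP∥MY, corresponding at Q]
2. ∠PBQ = 65°  [△BQP]
3. ∠MBY = 65°  [Q on BM, P on BY]

∠MBY = 65°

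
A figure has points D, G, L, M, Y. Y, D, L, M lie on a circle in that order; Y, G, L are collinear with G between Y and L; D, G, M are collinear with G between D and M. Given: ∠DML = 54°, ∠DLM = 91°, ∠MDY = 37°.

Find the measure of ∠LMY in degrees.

1. ∠LDM = 35°  [△DLM]
2. ∠MLY = 37°  [same arc YM]
3. ∠LYM = 35°  [same arc LM]
4. ∠LMY = 108°  [△YLM]

∠LMY = 108°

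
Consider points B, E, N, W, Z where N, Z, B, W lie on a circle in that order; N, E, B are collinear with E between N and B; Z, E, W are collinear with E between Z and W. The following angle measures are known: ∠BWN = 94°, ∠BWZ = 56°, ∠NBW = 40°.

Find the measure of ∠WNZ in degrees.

1. ∠BZN = 86°  [cyclic NZBW, opposite ∠Z+∠W]
2. ∠BNZ = 56°  [same arc ZB]
3. ∠NZW = 40°  [same arc NW]
4. ∠NBZ = 38°  [△NZB]
5. ∠NWZ = 38°  [same arc NZ]
6. ∠WNZ = 102°  [△NZW]

∠WNZ = 102°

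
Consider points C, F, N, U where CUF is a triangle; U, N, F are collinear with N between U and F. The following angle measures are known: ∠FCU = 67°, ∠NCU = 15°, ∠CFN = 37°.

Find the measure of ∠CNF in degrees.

1. ∠CFU = 37°  [N on ray FU]
2. ∠CUF = 76°  [△CUF]
3. ∠CUN = 76°  [N on ray UF]
4. ∠CNU = 89°  [△CUN]
5. ∠CNF = 91°  [linear pair at N on UF]

∠CNF = 91°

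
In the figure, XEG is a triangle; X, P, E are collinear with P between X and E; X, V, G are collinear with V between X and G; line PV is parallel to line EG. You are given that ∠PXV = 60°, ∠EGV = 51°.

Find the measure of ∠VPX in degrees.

∠VPX = 69°

1. ∠EXG = 60°  [P on XE, V on XG]
2. ∠EGX = 51°  [V on ray GX]
3. ∠GEX = 69°  [△XEG]
4. ∠VPX = 69°  [PV∥EG, corresponding at P]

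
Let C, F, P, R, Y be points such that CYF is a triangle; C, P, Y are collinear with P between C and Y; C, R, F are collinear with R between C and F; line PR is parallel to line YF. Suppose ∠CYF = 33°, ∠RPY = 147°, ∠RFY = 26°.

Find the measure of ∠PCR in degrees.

∠PCR = 121°

1. ∠CFY = 26°  [R on ray FC]
2. ∠FCY = 121°  [△CYF]
3. ∠PCR = 121°  [P on CY, R on CF]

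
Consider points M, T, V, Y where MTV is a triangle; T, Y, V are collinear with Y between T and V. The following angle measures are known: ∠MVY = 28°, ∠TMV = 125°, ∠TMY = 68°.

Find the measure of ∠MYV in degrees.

∠MYV = 95°

1. ∠MVT = 28°  [Y on ray VT]
2. ∠MTV = 27°  [△MTV]
3. ∠MTY = 27°  [Y on ray TV]
4. ∠MYT = 85°  [△MTY]
5. ∠MYV = 95°  [linear pair at Y on TV]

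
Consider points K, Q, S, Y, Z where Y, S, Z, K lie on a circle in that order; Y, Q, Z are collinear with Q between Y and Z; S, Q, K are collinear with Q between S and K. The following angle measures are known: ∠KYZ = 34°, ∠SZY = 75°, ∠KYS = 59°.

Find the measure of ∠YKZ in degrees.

∠YKZ = 100°

1. ∠SKY = 75°  [same arc YS]
2. ∠KSY = 46°  [△YSK]
3. ∠KZY = 46°  [same arc YK]
4. ∠YKZ = 100°  [△YZK]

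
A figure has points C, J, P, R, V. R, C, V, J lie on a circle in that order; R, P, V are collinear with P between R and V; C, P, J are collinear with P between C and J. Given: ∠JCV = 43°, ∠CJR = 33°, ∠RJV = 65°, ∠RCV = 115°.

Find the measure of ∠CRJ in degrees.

1. ∠JRV = 43°  [same arc VJ]
2. ∠JVR = 72°  [△RVJ]
3. ∠JCR = 72°  [same arc RJ]
4. ∠CRJ = 75°  [△RCJ]

∠CRJ = 75°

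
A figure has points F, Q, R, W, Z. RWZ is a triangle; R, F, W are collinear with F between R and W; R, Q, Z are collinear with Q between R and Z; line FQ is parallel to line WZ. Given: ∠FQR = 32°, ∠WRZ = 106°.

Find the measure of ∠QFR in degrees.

1. ∠RZW = 32°  [FQ∥WZ, corresponding at Q]
2. ∠RWZ = 42°  [△RWZ]
3. ∠QFR = 42°  [FQ∥WZ, corresponding at F]

∠QFR = 42°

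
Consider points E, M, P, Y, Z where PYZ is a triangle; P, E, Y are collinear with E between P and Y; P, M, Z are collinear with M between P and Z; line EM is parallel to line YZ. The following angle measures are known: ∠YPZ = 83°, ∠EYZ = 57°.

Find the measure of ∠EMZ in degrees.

1. ∠PYZ = 57°  [E on ray YP]
2. ∠PZY = 40°  [△PYZ]
3. ∠EMP = 40°  [EM∥YZ, corresponding at M]
4. ∠EMZ = 140°  [linear pair at M on PZ]

∠EMZ = 140°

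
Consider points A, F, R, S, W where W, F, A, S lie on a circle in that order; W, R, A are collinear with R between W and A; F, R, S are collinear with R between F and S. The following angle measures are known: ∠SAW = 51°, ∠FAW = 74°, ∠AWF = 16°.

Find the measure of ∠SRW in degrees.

1. ∠ASF = 16°  [same arc FA]
2. ∠ARS = 113°  [△ARS]
3. ∠SRW = 67°  [linear pair at R on WA]

∠SRW = 67°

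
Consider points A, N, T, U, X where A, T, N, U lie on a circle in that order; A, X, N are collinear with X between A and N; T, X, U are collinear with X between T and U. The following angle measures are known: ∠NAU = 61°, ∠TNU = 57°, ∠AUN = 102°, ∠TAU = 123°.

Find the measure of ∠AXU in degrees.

∠AXU = 79°

1. ∠NTU = 61°  [same arc NU]
2. ∠ANU = 17°  [△ANU]
3. ∠NUT = 62°  [△TNU]
4. ∠NXU = 101°  [△NXU]
5. ∠AXU = 79°  [linear pair at X on AN]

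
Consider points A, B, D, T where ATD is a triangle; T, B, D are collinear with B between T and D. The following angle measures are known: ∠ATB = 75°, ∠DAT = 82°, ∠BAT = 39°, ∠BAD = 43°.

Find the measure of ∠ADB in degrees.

1. ∠ATD = 75°  [B on ray TD]
2. ∠ADT = 23°  [△ATD]
3. ∠ADB = 23°  [B on ray DT]

∠ADB = 23°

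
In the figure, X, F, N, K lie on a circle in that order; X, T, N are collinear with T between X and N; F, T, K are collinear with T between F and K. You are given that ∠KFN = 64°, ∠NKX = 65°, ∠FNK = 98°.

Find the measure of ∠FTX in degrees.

1. ∠KXN = 64°  [same arc NK]
2. ∠FKN = 18°  [△FNK]
3. ∠KNX = 51°  [△XNK]
4. ∠FXN = 18°  [same arc FN]
5. ∠KFX = 51°  [same arc XK]
6. ∠FTX = 111°  [△XTF]

∠FTX = 111°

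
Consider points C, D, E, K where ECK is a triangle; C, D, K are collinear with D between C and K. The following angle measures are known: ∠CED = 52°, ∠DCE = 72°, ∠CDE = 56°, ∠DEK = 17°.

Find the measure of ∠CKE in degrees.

1. ∠EDK = 124°  [linear pair at D on CK]
2. ∠DKE = 39°  [△EDK]
3. ∠CKE = 39°  [D on ray KC]

∠CKE = 39°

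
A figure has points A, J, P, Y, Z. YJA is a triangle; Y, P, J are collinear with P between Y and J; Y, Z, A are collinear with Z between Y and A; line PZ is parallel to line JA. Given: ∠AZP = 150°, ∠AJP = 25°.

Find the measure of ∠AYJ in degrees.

∠AYJ = 125°

1. ∠PZY = 30°  [linear pair at Z on YA]
2. ∠AJY = 25°  [P on ray JY]
3. ∠JAY = 30°  [PZ∥JA, corresponding at Z]
4. ∠AYJ = 125°  [△YJA]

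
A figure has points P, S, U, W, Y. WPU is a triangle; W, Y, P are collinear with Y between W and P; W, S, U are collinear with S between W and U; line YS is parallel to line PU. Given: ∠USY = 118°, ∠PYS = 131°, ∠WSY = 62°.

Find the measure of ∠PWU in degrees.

∠PWU = 69°

1. ∠SYW = 49°  [linear pair at Y on WP]
2. ∠SWY = 69°  [△WYS]
3. ∠PWU = 69°  [Y on WP, S on WU]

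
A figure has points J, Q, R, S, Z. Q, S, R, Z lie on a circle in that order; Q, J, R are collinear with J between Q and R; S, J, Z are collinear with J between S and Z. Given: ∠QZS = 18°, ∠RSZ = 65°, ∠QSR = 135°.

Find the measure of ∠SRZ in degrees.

1. ∠QRS = 18°  [same arc QS]
2. ∠RQS = 27°  [△QSR]
3. ∠RZS = 27°  [same arc SR]
4. ∠SRZ = 88°  [△SRZ]

∠SRZ = 88°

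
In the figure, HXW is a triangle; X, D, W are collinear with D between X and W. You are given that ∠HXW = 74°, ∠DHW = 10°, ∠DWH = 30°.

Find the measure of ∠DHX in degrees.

∠DHX = 66°

1. ∠DXH = 74°  [D on ray XW]
2. ∠HDW = 140°  [△HDW]
3. ∠HDX = 40°  [linear pair at D on XW]
4. ∠DHX = 66°  [△HXD]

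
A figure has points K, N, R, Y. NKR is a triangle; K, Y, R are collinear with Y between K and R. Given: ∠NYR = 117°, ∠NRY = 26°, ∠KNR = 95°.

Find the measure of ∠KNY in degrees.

∠KNY = 58°

1. ∠KYN = 63°  [linear pair at Y on KR]
2. ∠KRN = 26°  [Y on ray RK]
3. ∠NKR = 59°  [△NKR]
4. ∠NKY = 59°  [Y on ray KR]
5. ∠KNY = 58°  [△NKY]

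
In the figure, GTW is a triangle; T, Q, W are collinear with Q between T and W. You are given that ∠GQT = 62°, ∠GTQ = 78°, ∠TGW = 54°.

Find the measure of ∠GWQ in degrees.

∠GWQ = 48°

1. ∠GTW = 78°  [Q on ray TW]
2. ∠GWT = 48°  [△GTW]
3. ∠GWQ = 48°  [Q on ray WT]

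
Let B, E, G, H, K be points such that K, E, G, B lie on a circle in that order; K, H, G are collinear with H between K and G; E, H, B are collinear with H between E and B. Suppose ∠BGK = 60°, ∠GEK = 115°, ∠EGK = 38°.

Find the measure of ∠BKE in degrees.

∠BKE = 82°

1. ∠BEK = 60°  [same arc KB]
2. ∠EBK = 38°  [same arc KE]
3. ∠BKE = 82°  [△KEB]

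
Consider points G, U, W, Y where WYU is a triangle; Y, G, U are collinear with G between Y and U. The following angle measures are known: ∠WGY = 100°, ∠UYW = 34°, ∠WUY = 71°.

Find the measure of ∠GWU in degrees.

∠GWU = 29°

1. ∠UGW = 80°  [linear pair at G on YU]
2. ∠GUW = 71°  [G on ray UY]
3. ∠GWU = 29°  [△WGU]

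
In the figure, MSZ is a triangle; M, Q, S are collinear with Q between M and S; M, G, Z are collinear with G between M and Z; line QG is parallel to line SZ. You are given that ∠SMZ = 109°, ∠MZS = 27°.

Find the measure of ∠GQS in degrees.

∠GQS = 136°

1. ∠MSZ = 44°  [△MSZ]
2. ∠GQM = 44°  [QG∥SZ, corresponding at Q]
3. ∠GQS = 136°  [linear pair at Q on MS]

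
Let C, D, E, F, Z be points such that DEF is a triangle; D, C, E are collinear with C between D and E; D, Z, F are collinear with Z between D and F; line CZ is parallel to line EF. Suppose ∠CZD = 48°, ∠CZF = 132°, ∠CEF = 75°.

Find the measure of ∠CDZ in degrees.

∠CDZ = 57°

1. ∠DFE = 48°  [CZ∥EF, corresponding at Z]
2. ∠DEF = 75°  [C on ray ED]
3. ∠EDF = 57°  [△DEF]
4. ∠CDZ = 57°  [C on DE, Z on DF]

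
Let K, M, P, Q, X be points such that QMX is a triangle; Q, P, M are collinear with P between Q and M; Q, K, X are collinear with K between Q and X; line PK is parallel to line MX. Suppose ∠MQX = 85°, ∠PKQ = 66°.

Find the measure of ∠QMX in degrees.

1. ∠KQP = 85°  [P on QM, K on QX]
2. ∠KPQ = 29°  [△QPK]
3. ∠QMX = 29°  [PK∥MX, corresponding at P]

∠QMX = 29°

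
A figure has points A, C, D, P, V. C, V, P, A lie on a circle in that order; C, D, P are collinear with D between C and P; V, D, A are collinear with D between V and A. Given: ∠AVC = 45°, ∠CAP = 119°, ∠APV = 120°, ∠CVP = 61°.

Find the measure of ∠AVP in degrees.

∠AVP = 16°

1. ∠APC = 45°  [same arc CA]
2. ∠ACP = 16°  [△CPA]
3. ∠AVP = 16°  [same arc PA]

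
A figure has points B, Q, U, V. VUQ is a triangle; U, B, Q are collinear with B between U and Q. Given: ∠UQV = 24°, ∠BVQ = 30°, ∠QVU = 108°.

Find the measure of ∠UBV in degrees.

∠UBV = 54°

1. ∠BQV = 24°  [B on ray QU]
2. ∠QBV = 126°  [△VBQ]
3. ∠UBV = 54°  [linear pair at B on UQ]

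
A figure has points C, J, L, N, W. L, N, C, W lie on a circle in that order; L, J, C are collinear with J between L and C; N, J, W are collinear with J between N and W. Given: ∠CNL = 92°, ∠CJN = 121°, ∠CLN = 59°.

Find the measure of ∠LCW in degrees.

∠LCW = 62°

1. ∠LJW = 121°  [vertical angles at J]
2. ∠CWN = 59°  [same arc NC]
3. ∠CJW = 59°  [linear pair at J on LC]
4. ∠LCW = 62°  [△CJW]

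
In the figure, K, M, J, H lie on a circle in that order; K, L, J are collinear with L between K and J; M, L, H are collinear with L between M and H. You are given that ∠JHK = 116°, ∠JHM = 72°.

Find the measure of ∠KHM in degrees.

∠KHM = 44°

1. ∠JMK = 64°  [cyclic KMJH, opposite ∠M+∠H]
2. ∠JKM = 72°  [same arc MJ]
3. ∠KJM = 44°  [△KMJ]
4. ∠KHM = 44°  [same arc KM]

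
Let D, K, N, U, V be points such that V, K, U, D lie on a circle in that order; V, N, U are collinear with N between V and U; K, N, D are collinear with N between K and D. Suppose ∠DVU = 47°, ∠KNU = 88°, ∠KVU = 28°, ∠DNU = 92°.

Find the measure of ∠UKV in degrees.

1. ∠DKU = 47°  [same arc UD]
2. ∠KUV = 45°  [△KNU]
3. ∠UKV = 107°  [△VKU]

∠UKV = 107°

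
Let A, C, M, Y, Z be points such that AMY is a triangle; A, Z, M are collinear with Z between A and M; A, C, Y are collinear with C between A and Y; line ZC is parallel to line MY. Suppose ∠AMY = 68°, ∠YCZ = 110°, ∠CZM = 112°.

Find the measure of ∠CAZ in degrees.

1. ∠AZC = 68°  [ZC∥MY, corresponding at Z]
2. ∠ACZ = 70°  [linear pair at C on AY]
3. ∠CAZ = 42°  [△AZC]

∠CAZ = 42°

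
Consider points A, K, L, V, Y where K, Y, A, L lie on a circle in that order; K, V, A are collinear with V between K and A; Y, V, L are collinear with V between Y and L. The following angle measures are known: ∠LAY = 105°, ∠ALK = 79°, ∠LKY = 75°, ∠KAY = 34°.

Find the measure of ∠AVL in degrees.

1. ∠AYK = 101°  [cyclic KYAL, opposite ∠Y+∠L]
2. ∠KLY = 34°  [same arc KY]
3. ∠AKY = 45°  [△KYA]
4. ∠KYL = 71°  [△KYL]
5. ∠ALY = 45°  [same arc YA]
6. ∠KAL = 71°  [same arc KL]
7. ∠AVL = 64°  [△AVL]

∠AVL = 64°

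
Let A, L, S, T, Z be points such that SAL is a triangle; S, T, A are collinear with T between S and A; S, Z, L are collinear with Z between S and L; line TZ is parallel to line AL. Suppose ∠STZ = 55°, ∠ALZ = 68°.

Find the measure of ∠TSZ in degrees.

1. ∠LAS = 55°  [TZ∥AL, corresponding at T]
2. ∠ALS = 68°  [Z on ray LS]
3. ∠ASL = 57°  [△SAL]
4. ∠TSZ = 57°  [T on SA, Z on SL]

∠TSZ = 57°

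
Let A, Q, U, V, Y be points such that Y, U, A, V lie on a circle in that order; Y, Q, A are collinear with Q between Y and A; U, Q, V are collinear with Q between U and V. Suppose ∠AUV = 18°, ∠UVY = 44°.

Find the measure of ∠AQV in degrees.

1. ∠AYV = 18°  [same arc AV]
2. ∠VQY = 118°  [△YQV]
3. ∠AQV = 62°  [linear pair at Q on YA]

∠AQV = 62°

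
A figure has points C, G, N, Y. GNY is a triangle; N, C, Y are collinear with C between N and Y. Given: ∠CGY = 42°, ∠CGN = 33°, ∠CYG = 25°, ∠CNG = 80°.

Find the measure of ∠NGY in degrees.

∠NGY = 75°

1. ∠GYN = 25°  [C on ray YN]
2. ∠GNY = 80°  [C on ray NY]
3. ∠NGY = 75°  [△GNY]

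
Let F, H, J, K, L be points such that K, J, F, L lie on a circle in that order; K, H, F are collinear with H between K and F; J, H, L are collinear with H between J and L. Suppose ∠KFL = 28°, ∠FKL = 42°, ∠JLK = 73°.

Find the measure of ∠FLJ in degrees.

∠FLJ = 37°

1. ∠KHL = 65°  [△KHL]
2. ∠FHL = 115°  [linear pair at H on KF]
3. ∠FLJ = 37°  [△FHL]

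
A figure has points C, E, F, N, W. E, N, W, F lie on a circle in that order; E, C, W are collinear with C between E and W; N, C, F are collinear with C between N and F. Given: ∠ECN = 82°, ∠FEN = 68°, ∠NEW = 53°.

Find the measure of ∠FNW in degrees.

1. ∠FWN = 112°  [cyclic ENWF, opposite ∠E+∠W]
2. ∠NFW = 53°  [same arc NW]
3. ∠FNW = 15°  [△NWF]

∠FNW = 15°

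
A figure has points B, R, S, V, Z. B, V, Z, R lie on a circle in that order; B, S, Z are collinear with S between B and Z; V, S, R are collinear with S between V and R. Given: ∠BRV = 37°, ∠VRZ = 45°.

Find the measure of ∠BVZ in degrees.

1. ∠BZV = 37°  [same arc BV]
2. ∠VBZ = 45°  [same arc VZ]
3. ∠BVZ = 98°  [△BVZ]

∠BVZ = 98°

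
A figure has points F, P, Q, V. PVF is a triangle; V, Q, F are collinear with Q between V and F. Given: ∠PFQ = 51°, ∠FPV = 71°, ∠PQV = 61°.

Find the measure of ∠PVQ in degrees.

∠PVQ = 58°

1. ∠PFV = 51°  [Q on ray FV]
2. ∠FVP = 58°  [△PVF]
3. ∠PVQ = 58°  [Q on ray VF]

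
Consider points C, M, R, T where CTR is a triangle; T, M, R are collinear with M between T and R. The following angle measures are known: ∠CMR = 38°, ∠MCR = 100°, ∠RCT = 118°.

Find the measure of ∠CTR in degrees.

1. ∠CRM = 42°  [△CMR]
2. ∠CRT = 42°  [M on ray RT]
3. ∠CTR = 20°  [△CTR]

∠CTR = 20°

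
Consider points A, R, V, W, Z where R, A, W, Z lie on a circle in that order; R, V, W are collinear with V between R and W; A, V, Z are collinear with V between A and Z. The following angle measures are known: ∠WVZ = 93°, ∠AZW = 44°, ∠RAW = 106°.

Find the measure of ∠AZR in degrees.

∠AZR = 30°

1. ∠ARW = 44°  [same arc AW]
2. ∠AWR = 30°  [△RAW]
3. ∠AZR = 30°  [same arc RA]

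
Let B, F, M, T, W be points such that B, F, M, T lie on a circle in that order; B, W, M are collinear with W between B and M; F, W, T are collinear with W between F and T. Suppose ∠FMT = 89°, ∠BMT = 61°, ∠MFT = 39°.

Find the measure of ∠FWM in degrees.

∠FWM = 113°

1. ∠FTM = 52°  [△FMT]
2. ∠BFT = 61°  [same arc BT]
3. ∠FBM = 52°  [same arc FM]
4. ∠BWF = 67°  [△BWF]
5. ∠FWM = 113°  [linear pair at W on BM]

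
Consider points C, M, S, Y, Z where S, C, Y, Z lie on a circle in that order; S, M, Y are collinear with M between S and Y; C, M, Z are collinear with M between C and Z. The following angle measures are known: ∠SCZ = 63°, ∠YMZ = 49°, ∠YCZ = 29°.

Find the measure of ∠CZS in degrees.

1. ∠SMZ = 131°  [linear pair at M on SY]
2. ∠YSZ = 29°  [same arc YZ]
3. ∠CZS = 20°  [△SMZ]

∠CZS = 20°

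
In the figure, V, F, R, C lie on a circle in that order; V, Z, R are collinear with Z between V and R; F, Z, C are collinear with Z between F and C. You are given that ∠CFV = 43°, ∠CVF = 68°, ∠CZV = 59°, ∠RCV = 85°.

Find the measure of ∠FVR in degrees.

∠FVR = 16°

1. ∠FCV = 69°  [△VFC]
2. ∠RFV = 95°  [cyclic VFRC, opposite ∠F+∠C]
3. ∠FRV = 69°  [same arc VF]
4. ∠FVR = 16°  [△VFR]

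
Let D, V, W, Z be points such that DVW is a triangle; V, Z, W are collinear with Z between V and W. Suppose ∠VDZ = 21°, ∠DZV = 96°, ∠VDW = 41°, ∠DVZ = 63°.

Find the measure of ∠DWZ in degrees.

1. ∠DVW = 63°  [Z on ray VW]
2. ∠DWV = 76°  [△DVW]
3. ∠DWZ = 76°  [Z on ray WV]

∠DWZ = 76°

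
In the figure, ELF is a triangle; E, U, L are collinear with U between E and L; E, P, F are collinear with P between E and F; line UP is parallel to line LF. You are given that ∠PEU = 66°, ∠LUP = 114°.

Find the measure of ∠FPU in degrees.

∠FPU = 132°

1. ∠EUP = 66°  [linear pair at U on EL]
2. ∠EPU = 48°  [△EUP]
3. ∠FPU = 132°  [linear pair at P on EF]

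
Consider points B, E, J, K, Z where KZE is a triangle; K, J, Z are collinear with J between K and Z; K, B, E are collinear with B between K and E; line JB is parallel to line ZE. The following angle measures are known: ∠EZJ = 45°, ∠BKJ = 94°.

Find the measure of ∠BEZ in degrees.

1. ∠EZK = 45°  [J on ray ZK]
2. ∠EKZ = 94°  [J on KZ, B on KE]
3. ∠KEZ = 41°  [△KZE]
4. ∠BEZ = 41°  [B on ray EK]

∠BEZ = 41°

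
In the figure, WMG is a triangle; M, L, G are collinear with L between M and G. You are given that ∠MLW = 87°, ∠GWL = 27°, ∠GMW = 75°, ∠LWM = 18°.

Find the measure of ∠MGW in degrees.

1. ∠GLW = 93°  [linear pair at L on MG]
2. ∠LGW = 60°  [△WLG]
3. ∠MGW = 60°  [L on ray GM]

∠MGW = 60°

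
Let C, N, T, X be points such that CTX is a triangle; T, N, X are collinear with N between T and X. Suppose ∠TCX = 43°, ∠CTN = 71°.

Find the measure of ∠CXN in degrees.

1. ∠CTX = 71°  [N on ray TX]
2. ∠CXT = 66°  [△CTX]
3. ∠CXN = 66°  [N on ray XT]

∠CXN = 66°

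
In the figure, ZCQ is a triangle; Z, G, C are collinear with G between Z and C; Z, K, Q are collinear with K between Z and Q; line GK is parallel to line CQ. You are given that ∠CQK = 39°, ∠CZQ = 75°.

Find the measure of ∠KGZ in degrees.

∠KGZ = 66°

1. ∠CQZ = 39°  [K on ray QZ]
2. ∠QCZ = 66°  [△ZCQ]
3. ∠KGZ = 66°  [GK∥CQ, corresponding at G]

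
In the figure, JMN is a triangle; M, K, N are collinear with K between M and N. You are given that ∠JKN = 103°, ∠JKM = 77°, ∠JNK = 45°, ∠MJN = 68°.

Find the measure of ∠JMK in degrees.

1. ∠JNM = 45°  [K on ray NM]
2. ∠JMN = 67°  [△JMN]
3. ∠JMK = 67°  [K on ray MN]

∠JMK = 67°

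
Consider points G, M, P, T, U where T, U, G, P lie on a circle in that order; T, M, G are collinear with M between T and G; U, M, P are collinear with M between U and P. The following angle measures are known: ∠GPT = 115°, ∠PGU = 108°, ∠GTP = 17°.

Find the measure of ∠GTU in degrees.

1. ∠GUP = 17°  [same arc GP]
2. ∠GPU = 55°  [△UGP]
3. ∠GTU = 55°  [same arc UG]

∠GTU = 55°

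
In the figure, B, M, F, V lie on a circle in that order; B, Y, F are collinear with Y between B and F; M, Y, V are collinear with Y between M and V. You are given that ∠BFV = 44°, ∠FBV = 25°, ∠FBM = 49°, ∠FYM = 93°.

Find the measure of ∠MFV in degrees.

∠MFV = 106°

1. ∠FMV = 25°  [same arc FV]
2. ∠FVM = 49°  [same arc MF]
3. ∠MFV = 106°  [△MFV]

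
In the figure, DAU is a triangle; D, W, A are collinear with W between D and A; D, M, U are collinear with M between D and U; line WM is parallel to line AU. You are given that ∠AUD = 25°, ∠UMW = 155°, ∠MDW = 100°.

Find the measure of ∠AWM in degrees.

1. ∠DMW = 25°  [WM∥AU, corresponding at M]
2. ∠DWM = 55°  [△DWM]
3. ∠AWM = 125°  [linear pair at W on DA]

∠AWM = 125°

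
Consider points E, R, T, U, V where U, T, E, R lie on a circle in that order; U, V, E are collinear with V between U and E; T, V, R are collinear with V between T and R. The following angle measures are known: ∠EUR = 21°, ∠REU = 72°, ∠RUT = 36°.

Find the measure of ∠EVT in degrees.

1. ∠ETR = 21°  [same arc ER]
2. ∠RTU = 72°  [same arc UR]
3. ∠TRU = 72°  [△UTR]
4. ∠TEU = 72°  [same arc UT]
5. ∠EVT = 87°  [△TVE]

∠EVT = 87°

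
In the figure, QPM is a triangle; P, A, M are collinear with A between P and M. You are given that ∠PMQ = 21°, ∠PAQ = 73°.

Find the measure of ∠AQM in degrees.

1. ∠AMQ = 21°  [A on ray MP]
2. ∠MAQ = 107°  [linear pair at A on PM]
3. ∠AQM = 52°  [△QAM]

∠AQM = 52°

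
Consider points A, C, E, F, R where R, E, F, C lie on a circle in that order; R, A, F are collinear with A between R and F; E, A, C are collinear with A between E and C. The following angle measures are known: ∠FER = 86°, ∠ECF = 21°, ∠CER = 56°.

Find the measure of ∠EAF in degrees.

1. ∠ERF = 21°  [same arc EF]
2. ∠EAR = 103°  [△RAE]
3. ∠EAF = 77°  [linear pair at A on RF]

∠EAF = 77°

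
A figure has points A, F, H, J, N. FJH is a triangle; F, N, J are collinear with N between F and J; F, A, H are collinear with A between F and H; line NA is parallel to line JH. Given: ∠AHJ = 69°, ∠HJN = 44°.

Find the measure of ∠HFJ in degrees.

∠HFJ = 67°

1. ∠FHJ = 69°  [A on ray HF]
2. ∠FJH = 44°  [N on ray JF]
3. ∠HFJ = 67°  [△FJH]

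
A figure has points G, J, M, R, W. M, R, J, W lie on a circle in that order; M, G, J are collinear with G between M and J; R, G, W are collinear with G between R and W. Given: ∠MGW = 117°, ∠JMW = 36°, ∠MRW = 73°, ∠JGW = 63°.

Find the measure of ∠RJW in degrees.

∠RJW = 100°

1. ∠JRW = 36°  [same arc JW]
2. ∠MJW = 73°  [same arc MW]
3. ∠JWR = 44°  [△JGW]
4. ∠RJW = 100°  [△RJW]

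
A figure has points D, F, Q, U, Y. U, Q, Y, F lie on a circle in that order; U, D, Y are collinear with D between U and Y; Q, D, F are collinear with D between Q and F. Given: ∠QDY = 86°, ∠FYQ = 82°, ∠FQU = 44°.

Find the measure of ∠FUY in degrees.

1. ∠FDU = 86°  [vertical angles at D]
2. ∠FUQ = 98°  [cyclic UQYF, opposite ∠U+∠Y]
3. ∠QFU = 38°  [△UQF]
4. ∠FUY = 56°  [△UDF]

∠FUY = 56°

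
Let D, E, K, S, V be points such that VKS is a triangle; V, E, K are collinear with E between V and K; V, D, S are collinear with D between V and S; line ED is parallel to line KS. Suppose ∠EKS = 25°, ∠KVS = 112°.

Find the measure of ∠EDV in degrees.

1. ∠SKV = 25°  [E on ray KV]
2. ∠KSV = 43°  [△VKS]
3. ∠EDV = 43°  [ED∥KS, corresponding at D]

∠EDV = 43°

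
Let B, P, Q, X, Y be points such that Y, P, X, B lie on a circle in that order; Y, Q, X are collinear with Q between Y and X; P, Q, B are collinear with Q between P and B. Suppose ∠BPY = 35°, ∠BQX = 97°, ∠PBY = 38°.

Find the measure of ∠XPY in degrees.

1. ∠PQY = 97°  [vertical angles at Q]
2. ∠PXY = 38°  [same arc YP]
3. ∠PYX = 48°  [△YQP]
4. ∠XPY = 94°  [△YPX]

∠XPY = 94°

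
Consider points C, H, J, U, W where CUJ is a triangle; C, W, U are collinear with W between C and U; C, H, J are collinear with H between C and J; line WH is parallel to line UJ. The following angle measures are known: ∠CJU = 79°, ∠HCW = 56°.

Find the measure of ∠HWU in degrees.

∠HWU = 135°

1. ∠CHW = 79°  [WH∥UJ, corresponding at H]
2. ∠CWH = 45°  [△CWH]
3. ∠HWU = 135°  [linear pair at W on CU]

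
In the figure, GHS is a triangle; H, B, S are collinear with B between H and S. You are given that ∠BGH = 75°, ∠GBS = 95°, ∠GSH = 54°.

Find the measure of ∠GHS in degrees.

1. ∠GBH = 85°  [linear pair at B on HS]
2. ∠BHG = 20°  [△GHB]
3. ∠GHS = 20°  [B on ray HS]

∠GHS = 20°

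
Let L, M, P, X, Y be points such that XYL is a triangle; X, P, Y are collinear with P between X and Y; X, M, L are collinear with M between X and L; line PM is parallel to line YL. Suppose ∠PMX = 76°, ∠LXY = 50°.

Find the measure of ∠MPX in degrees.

∠MPX = 54°

1. ∠XLY = 76°  [PM∥YL, corresponding at M]
2. ∠LYX = 54°  [△XYL]
3. ∠MPX = 54°  [PM∥YL, corresponding at P]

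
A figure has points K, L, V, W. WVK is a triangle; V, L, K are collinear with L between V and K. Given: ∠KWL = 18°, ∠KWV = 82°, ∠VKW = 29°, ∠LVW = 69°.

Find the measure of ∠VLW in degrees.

1. ∠LKW = 29°  [L on ray KV]
2. ∠KLW = 133°  [△WLK]
3. ∠VLW = 47°  [linear pair at L on VK]

∠VLW = 47°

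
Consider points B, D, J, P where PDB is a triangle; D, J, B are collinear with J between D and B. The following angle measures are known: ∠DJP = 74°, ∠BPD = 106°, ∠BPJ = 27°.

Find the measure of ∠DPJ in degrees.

1. ∠BJP = 106°  [linear pair at J on DB]
2. ∠JBP = 47°  [△PJB]
3. ∠DBP = 47°  [J on ray BD]
4. ∠BDP = 27°  [△PDB]
5. ∠JDP = 27°  [J on ray DB]
6. ∠DPJ = 79°  [△PDJ]

∠DPJ = 79°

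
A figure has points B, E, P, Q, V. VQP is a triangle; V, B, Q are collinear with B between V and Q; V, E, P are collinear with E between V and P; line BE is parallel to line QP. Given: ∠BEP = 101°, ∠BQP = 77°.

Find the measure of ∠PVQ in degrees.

∠PVQ = 24°

1. ∠BEV = 79°  [linear pair at E on VP]
2. ∠PQV = 77°  [B on ray QV]
3. ∠QPV = 79°  [BE∥QP, corresponding at E]
4. ∠PVQ = 24°  [△VQP]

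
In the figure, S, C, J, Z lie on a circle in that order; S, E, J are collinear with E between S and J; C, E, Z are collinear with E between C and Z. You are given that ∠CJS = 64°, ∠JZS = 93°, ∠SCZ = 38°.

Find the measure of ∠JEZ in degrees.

∠JEZ = 113°

1. ∠JCS = 87°  [cyclic SCJZ, opposite ∠C+∠Z]
2. ∠SJZ = 38°  [same arc SZ]
3. ∠CSJ = 29°  [△SCJ]
4. ∠CZJ = 29°  [same arc CJ]
5. ∠JEZ = 113°  [△JEZ]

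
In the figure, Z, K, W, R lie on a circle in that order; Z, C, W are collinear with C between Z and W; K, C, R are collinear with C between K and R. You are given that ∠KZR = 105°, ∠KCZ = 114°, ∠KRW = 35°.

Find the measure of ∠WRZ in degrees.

1. ∠KWR = 75°  [cyclic ZKWR, opposite ∠Z+∠W]
2. ∠RCW = 114°  [vertical angles at C]
3. ∠RKW = 70°  [△KWR]
4. ∠RWZ = 31°  [△WCR]
5. ∠RZW = 70°  [same arc WR]
6. ∠WRZ = 79°  [△ZWR]

∠WRZ = 79°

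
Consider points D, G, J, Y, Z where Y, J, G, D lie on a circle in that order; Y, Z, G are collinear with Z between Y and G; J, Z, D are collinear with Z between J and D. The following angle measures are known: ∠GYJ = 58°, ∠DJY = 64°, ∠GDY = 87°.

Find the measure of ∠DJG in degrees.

1. ∠DGY = 64°  [same arc YD]
2. ∠DYG = 29°  [△YGD]
3. ∠DJG = 29°  [same arc GD]

∠DJG = 29°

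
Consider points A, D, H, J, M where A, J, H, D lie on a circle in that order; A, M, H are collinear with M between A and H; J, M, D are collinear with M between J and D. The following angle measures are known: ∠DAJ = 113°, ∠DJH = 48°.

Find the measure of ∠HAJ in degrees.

∠HAJ = 65°

1. ∠DHJ = 67°  [cyclic AJHD, opposite ∠A+∠H]
2. ∠HDJ = 65°  [△JHD]
3. ∠HAJ = 65°  [same arc JH]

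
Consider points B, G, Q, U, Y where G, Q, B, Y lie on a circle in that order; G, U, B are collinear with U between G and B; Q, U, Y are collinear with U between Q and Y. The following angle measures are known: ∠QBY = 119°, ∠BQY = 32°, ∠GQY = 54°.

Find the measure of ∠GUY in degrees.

∠GUY = 83°

1. ∠QGY = 61°  [cyclic GQBY, opposite ∠G+∠B]
2. ∠BGY = 32°  [same arc BY]
3. ∠GYQ = 65°  [△GQY]
4. ∠GUY = 83°  [△GUY]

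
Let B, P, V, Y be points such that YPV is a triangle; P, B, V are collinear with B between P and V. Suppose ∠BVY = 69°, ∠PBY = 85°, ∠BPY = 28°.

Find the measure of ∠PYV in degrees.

∠PYV = 83°

1. ∠PVY = 69°  [B on ray VP]
2. ∠VPY = 28°  [B on ray PV]
3. ∠PYV = 83°  [△YPV]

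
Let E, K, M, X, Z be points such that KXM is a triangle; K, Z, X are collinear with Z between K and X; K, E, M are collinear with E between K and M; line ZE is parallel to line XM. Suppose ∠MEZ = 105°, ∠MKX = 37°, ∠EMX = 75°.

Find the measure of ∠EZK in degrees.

∠EZK = 68°

1. ∠KEZ = 75°  [linear pair at E on KM]
2. ∠EKZ = 37°  [Z on KX, E on KM]
3. ∠EZK = 68°  [△KZE]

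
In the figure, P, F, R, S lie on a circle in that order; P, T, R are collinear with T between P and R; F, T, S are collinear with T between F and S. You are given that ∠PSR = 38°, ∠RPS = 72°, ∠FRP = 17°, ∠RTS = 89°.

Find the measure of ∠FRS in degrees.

1. ∠PRS = 70°  [△PRS]
2. ∠RFS = 72°  [same arc RS]
3. ∠FSR = 21°  [△RTS]
4. ∠FRS = 87°  [△FRS]

∠FRS = 87°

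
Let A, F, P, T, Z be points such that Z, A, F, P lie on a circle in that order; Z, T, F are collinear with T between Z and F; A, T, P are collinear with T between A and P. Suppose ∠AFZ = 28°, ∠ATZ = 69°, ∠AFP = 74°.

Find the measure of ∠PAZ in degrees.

∠PAZ = 46°

1. ∠APZ = 28°  [same arc ZA]
2. ∠AZP = 106°  [cyclic ZAFP, opposite ∠Z+∠F]
3. ∠PAZ = 46°  [△ZAP]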